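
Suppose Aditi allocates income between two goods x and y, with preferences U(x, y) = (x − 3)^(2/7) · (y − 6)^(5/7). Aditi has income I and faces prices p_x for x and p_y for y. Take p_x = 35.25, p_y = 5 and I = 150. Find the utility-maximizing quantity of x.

Let x' = x−3, y' = y−6. MRS = (2/5)·y'/x' = p_x/p_y.
Substituting into the budget: x* = 3 + 2/7·(I − 3·p_x − 6·p_y)/p_x, and y* = 6 + 5/7·(…)/p_y.
Discretionary income = 150 − 3·35.25 − 6·5 = 14.25; x* = 3 + 2/7·14.25/35.25 = 3.1155.

x* = 3.1155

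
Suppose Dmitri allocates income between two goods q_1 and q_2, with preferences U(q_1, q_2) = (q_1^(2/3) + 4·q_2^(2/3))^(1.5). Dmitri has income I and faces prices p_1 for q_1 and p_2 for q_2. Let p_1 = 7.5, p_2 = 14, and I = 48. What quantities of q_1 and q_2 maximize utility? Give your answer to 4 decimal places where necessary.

q_1* = 0.3305, q_2* = 3.2515

MU_q_1 ∝ q_1^(-1/3), MU_q_2 ∝ 4·q_2^(-1/3), so MRS = (1/4)·(q_2/q_1)^(1/3) = p_1/p_2.
Solve for the ratio: q_2/q_1 = [4·p_1/p_2]^(3).
Substitute q_2 = (q_2/q_1)·q_1 into the budget: q_1* = I/(p_1 + p_2·(q_2/q_1)).
Numerically q_2/q_1 = 9.83965, so q_1* = 48/(7.5 + 14·9.83965) = 0.3305 and q_2* = 9.83965·0.3305 = 3.2515.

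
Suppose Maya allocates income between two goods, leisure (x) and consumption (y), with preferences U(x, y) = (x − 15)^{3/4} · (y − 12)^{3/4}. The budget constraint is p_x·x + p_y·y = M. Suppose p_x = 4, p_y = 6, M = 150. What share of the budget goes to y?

This is Cobb-Douglas in (x−15, y−12): tangency gives 0.75·p_y·(y−12) = 0.75·p_x·(x−15).
After buying the subsistence bundle (15, 12), a share 0.5 of the remaining income goes to x: x* = 15 + 0.5·(M − 15p_x − 12p_y)/p_x.
Discretionary income = 150 − 15·4 − 12·6 = 18; x* = 15 + 0.5·18/4 = 17.25; y* = 12 + 0.5·18/6 = 13.5.
Expenditure on y: 6·13.5 = 81; share = 0.54.

share on y = 0.54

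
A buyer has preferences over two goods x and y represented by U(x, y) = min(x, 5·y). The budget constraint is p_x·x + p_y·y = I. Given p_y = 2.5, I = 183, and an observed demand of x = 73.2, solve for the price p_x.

Leontief preferences: the optimum is at the kink where x/5 = y/1, i.e. y = (1/5)·x.
Budget: p_x·x + p_y·(1/5)·x = I, so (5·p_x + p_y)·x = 5·I.
Demand: x*(p_x,p_y,I) = 5·I/(5·p_x + p_y), y* = I/(5·p_x + p_y).
Set x* = 73.2 in the demand function and solve for p_x: p_x = 2.

p_x = 2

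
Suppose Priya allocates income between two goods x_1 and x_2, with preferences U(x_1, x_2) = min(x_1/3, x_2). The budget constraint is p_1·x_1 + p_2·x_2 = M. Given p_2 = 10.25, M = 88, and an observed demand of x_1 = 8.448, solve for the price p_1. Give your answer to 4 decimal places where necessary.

p_1 = 7

With perfect complements, no substitution: consume in ratio x_1:x_2 = 3:1.
Budget: p_1·x_1 + p_2·(1/3)·x_1 = M, so (3·p_1 + p_2)·x_1 = 3·M.
Demand: x_1*(p_1,p_2,M) = 3·M/(3·p_1 + p_2), x_2* = M/(3·p_1 + p_2).
Set x_1* = 8.448 in the demand function and solve for p_1: p_1 = 7.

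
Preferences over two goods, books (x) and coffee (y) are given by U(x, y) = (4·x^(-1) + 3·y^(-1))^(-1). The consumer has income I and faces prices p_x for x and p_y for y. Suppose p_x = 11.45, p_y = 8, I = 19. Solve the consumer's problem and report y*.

From the CES first-order condition, (4/3)·(y/x)^(2) = p_x/p_y.
Solve for the ratio: y/x = [(3/4)·p_x/p_y]^(0.5).
With the ratio pinned down, the budget gives x* = I/(p_x + p_y·(y/x)) and y* = (y/x)·x*.
Numerically y/x = 1.036068, so x* = 19/(11.45 + 8·1.036068) = 0.9626 and y* = 1.036068·0.9626 = 0.9973.

y* = 0.9973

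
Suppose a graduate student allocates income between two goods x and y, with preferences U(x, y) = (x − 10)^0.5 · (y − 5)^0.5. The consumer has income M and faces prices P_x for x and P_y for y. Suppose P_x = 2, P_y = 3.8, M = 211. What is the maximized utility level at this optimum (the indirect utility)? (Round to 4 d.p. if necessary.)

V = 31.1955

This is Cobb-Douglas in (x−10, y−5): tangency gives 0.5·P_y·(y−5) = 0.5·P_x·(x−10).
Substituting into the budget: x* = 10 + 0.5·(M − 10·P_x − 5·P_y)/P_x, and y* = 5 + 0.5·(…)/P_y.
Discretionary income = 211 − 10·2 − 5·3.8 = 172; x* = 10 + 0.5·172/2 = 53; y* = 5 + 0.5·172/3.8 = 27.6316.
Utility at the optimum: U(53, 27.6316) = 31.1955.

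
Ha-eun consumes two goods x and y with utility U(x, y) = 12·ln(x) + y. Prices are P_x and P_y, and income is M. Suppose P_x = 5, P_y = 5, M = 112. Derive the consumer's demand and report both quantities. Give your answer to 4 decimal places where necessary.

x* = 12, y* = 10.4

So x*(P_x,P_y) = 12·P_y/P_x, independent of income; and y* = (M − 12·P_y)/P_y.
At the given prices: x* = 12·5/5 = 12, and y* = 10.4.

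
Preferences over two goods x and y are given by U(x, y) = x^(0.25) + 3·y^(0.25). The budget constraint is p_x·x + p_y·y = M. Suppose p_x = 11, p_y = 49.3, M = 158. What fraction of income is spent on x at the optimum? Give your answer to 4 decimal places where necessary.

MRS = MU_x/MU_y = (1/3)·(y/x)^(0.75). Set equal to p_x/p_y.
Solve for the ratio: y/x = [3·p_x/p_y]^(4/3).
Substitute y = (y/x)·x into the budget: x* = M/(p_x + p_y·(y/x)).
Numerically y/x = 0.585539, so x* = 158/(11 + 49.3·0.585539) = 3.9632 and y* = 0.585539·3.9632 = 2.3206.
Expenditure on x: 11·3.9632 = 43.5949; share = 0.2759.

share on x = 0.2759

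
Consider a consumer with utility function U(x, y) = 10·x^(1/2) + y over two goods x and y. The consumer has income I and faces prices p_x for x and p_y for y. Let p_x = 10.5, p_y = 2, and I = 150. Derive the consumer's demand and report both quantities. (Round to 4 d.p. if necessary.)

x* = 0.907, y* = 70.2381

Utility is quasi-linear in y; the FOC for x is 5/√x = p_x/p_y.
Solve: √x = 5·p_y/p_x, so x*(p_x,p_y) = (5·p_y/p_x)², and y* = (I − p_x·x*)/p_y.
Plugging in: x* = (5·2/10.5)² = 0.907, y* = 70.2381.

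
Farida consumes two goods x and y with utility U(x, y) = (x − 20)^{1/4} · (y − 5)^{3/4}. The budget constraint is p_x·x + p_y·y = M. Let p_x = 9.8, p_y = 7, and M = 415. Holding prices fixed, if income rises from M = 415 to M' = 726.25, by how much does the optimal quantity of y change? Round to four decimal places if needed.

MRS = (1/3)·(y−5)/(x−20). Tangency with p_x/p_y gives y−5 = 3·(p_x/p_y)·(x−20).
After buying the subsistence bundle (20, 5), a share 0.25 of the remaining income goes to x: x* = 20 + 0.25·(M − 20p_x − 5p_y)/p_x.
Discretionary income = 415 − 20·9.8 − 5·7 = 184; y* = 5 + 0.75·184/7 = 24.7143.
At M' = 726.25: y* = 58.0625. Change: 58.0625 − 24.7143 = 33.3482.

Δy* = 33.3482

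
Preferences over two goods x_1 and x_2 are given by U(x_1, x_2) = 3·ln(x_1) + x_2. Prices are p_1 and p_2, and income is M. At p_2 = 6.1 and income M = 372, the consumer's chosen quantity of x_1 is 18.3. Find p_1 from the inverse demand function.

p_1 = 1

Set MRS = p_1/p_2: (3/x_1)/1 = p_1/p_2.
So x_1*(p_1,p_2) = 3·p_2/p_1, independent of income; and x_2* = (M − 3·p_2)/p_2.
Set x_1* = 18.3 in the demand function and solve for p_1: p_1 = 1.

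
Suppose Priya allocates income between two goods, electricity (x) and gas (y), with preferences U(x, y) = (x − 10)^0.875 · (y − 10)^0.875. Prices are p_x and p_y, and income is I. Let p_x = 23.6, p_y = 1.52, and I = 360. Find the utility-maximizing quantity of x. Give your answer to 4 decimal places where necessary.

x* = 12.3051

This is Cobb-Douglas in (x−10, y−10): tangency gives 0.875·p_y·(y−10) = 0.875·p_x·(x−10).
After buying the subsistence bundle (10, 10), a share 0.5 of the remaining income goes to x: x* = 10 + 0.5·(I − 10p_x − 10p_y)/p_x.
Discretionary income = 360 − 10·23.6 − 10·1.52 = 108.8; x* = 10 + 0.5·108.8/23.6 = 12.3051.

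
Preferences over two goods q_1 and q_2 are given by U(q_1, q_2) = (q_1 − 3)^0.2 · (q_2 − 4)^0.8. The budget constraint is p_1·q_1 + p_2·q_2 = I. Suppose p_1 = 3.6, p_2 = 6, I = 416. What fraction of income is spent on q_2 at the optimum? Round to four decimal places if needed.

Let q_1' = q_1−3, q_2' = q_2−4. MRS = (1/4)·q_2'/q_1' = p_1/p_2.
After buying the subsistence bundle (3, 4), a share 0.2 of the remaining income goes to q_1: q_1* = 3 + 0.2·(I − 3p_1 − 4p_2)/p_1.
Discretionary income = 416 − 3·3.6 − 4·6 = 381.2; q_1* = 3 + 0.2·381.2/3.6 = 24.1778; q_2* = 4 + 0.8·381.2/6 = 54.8267.
Expenditure on q_2: 6·54.8267 = 328.96; share = 0.7908.

share on q_2 = 0.7908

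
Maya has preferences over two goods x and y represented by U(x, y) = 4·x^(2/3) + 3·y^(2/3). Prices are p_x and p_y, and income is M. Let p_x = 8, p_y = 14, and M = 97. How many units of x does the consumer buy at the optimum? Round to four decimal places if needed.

From the CES first-order condition, (4/3)·(y/x)^(1/3) = p_x/p_y.
Solve for the ratio: y/x = [(3/4)·p_x/p_y]^(3).
With the ratio pinned down, the budget gives x* = M/(p_x + p_y·(y/x)) and y* = (y/x)·x*.
Numerically y/x = 0.078717, so x* = 97/(8 + 14·0.078717) = 10.657.

x* = 10.657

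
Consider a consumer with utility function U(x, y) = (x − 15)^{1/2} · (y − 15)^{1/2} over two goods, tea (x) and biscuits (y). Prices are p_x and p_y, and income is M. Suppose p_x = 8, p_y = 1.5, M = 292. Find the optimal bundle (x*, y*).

MRS = (y−15)/(x−15). Tangency with p_x/p_y gives y−15 = (p_x/p_y)·(x−15).
After buying the subsistence bundle (15, 15), a share 0.5 of the remaining income goes to x: x* = 15 + 0.5·(M − 15p_x − 15p_y)/p_x.
Discretionary income = 292 − 15·8 − 15·1.5 = 149.5; x* = 15 + 0.5·149.5/8 = 24.3438; y* = 15 + 0.5·149.5/1.5 = 64.8333.

x* = 24.3438, y* = 64.8333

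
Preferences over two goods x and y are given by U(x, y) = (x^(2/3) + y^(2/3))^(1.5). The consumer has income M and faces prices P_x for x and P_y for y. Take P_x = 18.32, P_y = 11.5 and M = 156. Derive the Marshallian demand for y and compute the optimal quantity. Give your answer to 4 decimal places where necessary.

y* = 9.7308

MRS = MU_x/MU_y = (y/x)^(1/3). Set equal to P_x/P_y.
Hence y/x = (P_x/P_y)^(1/(1/3)), i.e. raised to the 3 power.
With the ratio pinned down, the budget gives x* = M/(P_x + P_y·(y/x)) and y* = (y/x)·x*.
Numerically y/x = 4.042806, so x* = 156/(18.32 + 11.5·4.042806) = 2.407 and y* = 4.042806·2.407 = 9.7308.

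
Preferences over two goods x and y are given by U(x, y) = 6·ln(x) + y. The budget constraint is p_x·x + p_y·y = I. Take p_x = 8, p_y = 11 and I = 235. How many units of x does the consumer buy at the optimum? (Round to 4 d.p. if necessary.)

x* = 8.25

MU_x = 6/x, MU_y = 1. Tangency: 6/x = p_x/p_y.
So x*(p_x,p_y) = 6·p_y/p_x, independent of income; and y* = (I − 6·p_y)/p_y.
At the given prices: x* = 6·11/8 = 8.25.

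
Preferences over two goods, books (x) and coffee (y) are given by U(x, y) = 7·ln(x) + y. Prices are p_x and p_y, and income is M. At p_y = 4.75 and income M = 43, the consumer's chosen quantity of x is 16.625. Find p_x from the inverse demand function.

p_x = 2

Set MRS = p_x/p_y: (7/x)/1 = p_x/p_y.
So x*(p_x,p_y) = 7·p_y/p_x, independent of income; and y* = (M − 7·p_y)/p_y.
Set x* = 16.625 in the demand function and solve for p_x: p_x = 2.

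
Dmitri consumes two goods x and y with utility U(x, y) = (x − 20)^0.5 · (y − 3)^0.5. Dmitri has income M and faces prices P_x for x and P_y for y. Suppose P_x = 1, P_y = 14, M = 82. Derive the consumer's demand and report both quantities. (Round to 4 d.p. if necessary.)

x* = 30, y* = 3.7143

Let x' = x−20, y' = y−3. MRS = y'/x' = P_x/P_y.
Substituting into the budget: x* = 20 + 0.5·(M − 20·P_x − 3·P_y)/P_x, and y* = 3 + 0.5·(…)/P_y.
Discretionary income = 82 − 20·1 − 3·14 = 20; x* = 20 + 0.5·20/1 = 30; y* = 3 + 0.5·20/14 = 3.7143.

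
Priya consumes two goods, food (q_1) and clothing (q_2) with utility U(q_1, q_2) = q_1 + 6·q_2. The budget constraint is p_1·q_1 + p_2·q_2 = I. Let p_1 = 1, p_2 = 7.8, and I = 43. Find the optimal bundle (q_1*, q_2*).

q_1 gives more utility per dollar, so spend all income on q_1: q_1* = I/p_1, q_2* = 0.
Numerically: q_1* = 43, q_2* = 0.

q_1* = 43, q_2* = 0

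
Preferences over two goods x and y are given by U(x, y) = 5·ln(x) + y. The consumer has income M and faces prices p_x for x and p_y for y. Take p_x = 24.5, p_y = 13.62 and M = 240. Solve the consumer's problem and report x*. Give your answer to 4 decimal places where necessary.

x* = 2.7796

MU_x = 5/x, MU_y = 1. Tangency: 5/x = p_x/p_y.
So x*(p_x,p_y) = 5·p_y/p_x, independent of income; and y* = (M − 5·p_y)/p_y.
At the given prices: x* = 5·13.62/24.5 = 2.7796.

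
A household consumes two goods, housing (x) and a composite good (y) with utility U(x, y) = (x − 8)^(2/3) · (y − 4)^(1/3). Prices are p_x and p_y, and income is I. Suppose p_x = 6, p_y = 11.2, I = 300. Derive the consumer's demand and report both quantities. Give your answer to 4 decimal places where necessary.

x* = 31.0222, y* = 10.1667

This is Cobb-Douglas in (x−8, y−4): tangency gives 2/3·p_y·(y−4) = 1/3·p_x·(x−8).
Substituting into the budget: x* = 8 + 2/3·(I − 8·p_x − 4·p_y)/p_x, and y* = 4 + 1/3·(…)/p_y.
Discretionary income = 300 − 8·6 − 4·11.2 = 207.2; x* = 8 + 2/3·207.2/6 = 31.0222; y* = 4 + 1/3·207.2/11.2 = 10.1667.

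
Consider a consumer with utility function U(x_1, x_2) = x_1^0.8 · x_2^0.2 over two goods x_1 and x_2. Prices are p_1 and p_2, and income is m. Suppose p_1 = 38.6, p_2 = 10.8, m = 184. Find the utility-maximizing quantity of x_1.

MU_x_1/MU_x_2 = (0.8·x_2)/(0.2·x_1); tangency sets this equal to p_1/p_2.
So 0.8·p_2·x_2 = 0.2·p_1·x_1; combined with the budget, a share 0.8 of income goes to x_1.
Demand: x_1*(p_1,p_2,m) = 0.8·m/p_1 and x_2* = 0.2·m/p_2.
At p_1=38.6, p_2=10.8, m=184: x_1* = 0.8·184/38.6 = 3.8135.

x_1* = 3.8135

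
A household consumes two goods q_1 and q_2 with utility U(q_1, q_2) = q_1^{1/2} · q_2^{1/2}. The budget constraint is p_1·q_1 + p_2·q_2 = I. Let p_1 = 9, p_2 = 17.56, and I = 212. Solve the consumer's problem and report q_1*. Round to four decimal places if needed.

q_1* = 11.7778

The MRS is q_2/q_1. Set MRS = p_1/p_2.
So 0.5·p_2·q_2 = 0.5·p_1·q_1; combined with the budget, a share 0.5 of income goes to q_1.
Demand: q_1*(p_1,p_2,I) = 0.5·I/p_1 and q_2* = 0.5·I/p_2.
At p_1=9, p_2=17.56, I=212: q_1* = 0.5·212/9 = 11.7778.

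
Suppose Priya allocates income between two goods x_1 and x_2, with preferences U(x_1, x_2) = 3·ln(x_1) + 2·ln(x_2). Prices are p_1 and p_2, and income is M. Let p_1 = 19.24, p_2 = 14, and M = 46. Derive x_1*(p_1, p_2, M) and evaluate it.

Tangency: MRS = (3/2)·x_2/x_1 = p_1/p_2.
So 3·p_2·x_2 = 2·p_1·x_1; combined with the budget, a share 0.6 of income goes to x_1.
Demand: x_1*(p_1,p_2,M) = 0.6·M/p_1 and x_2* = 0.4·M/p_2.
At p_1=19.24, p_2=14, M=46: x_1* = 0.6·46/19.24 = 1.4345.

x_1* = 1.4345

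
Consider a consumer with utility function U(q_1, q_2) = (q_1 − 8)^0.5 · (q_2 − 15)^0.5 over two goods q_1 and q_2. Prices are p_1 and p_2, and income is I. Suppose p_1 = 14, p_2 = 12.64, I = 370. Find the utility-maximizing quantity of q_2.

This is Cobb-Douglas in (q_1−8, q_2−15): tangency gives 0.5·p_2·(q_2−15) = 0.5·p_1·(q_1−8).
After buying the subsistence bundle (8, 15), a share 0.5 of the remaining income goes to q_1: q_1* = 8 + 0.5·(I − 8p_1 − 15p_2)/p_1.
Discretionary income = 370 − 8·14 − 15·12.64 = 68.4; q_2* = 15 + 0.5·68.4/12.64 = 17.7057.

q_2* = 17.7057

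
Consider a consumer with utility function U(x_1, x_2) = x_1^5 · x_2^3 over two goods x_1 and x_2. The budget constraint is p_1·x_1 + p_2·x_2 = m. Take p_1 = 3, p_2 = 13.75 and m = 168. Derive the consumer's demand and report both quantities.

The MRS is (5/3)·x_2/x_1. Set MRS = p_1/p_2.
So 5·p_2·x_2 = 3·p_1·x_1; combined with the budget, a share 0.625 of income goes to x_1.
Demand: x_1*(p_1,p_2,m) = 0.625·m/p_1 and x_2* = 0.375·m/p_2.
At p_1=3, p_2=13.75, m=168: x_1* = 0.625·168/3 = 35, x_2* = 4.5818.

x_1* = 35, x_2* = 4.5818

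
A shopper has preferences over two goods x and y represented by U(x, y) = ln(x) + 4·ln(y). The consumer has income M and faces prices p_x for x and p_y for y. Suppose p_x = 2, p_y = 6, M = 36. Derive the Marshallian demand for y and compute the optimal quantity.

y* = 4.8

Tangency: MRS = (1/4)·y/x = p_x/p_y.
So p_y·y = 4·p_x·x; combined with the budget, a share 0.2 of income goes to x.
Demand: x*(p_x,p_y,M) = 0.2·M/p_x and y* = 0.8·M/p_y.
At p_x=2, p_y=6, M=36: y* = 0.8·36/6 = 4.8.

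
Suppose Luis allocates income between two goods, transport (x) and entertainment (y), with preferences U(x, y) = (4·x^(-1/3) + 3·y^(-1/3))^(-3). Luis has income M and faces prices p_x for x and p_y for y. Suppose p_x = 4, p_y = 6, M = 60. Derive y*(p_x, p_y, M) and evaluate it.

MRS = MU_x/MU_y = (4/3)·(y/x)^(4/3). Set equal to p_x/p_y.
Solve for the ratio: y/x = [(3/4)·p_x/p_y]^(0.75).
Substitute y = (y/x)·x into the budget: x* = M/(p_x + p_y·(y/x)).
Numerically y/x = 0.594604, so x* = 60/(4 + 6·0.594604) = 7.9285 and y* = 0.594604·7.9285 = 4.7143.

y* = 4.7143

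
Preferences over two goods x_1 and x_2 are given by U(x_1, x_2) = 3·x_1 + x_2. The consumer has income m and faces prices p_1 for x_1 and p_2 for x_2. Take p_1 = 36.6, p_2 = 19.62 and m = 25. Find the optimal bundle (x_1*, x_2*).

x_1* = 0.6831, x_2* = 0

Linear utility — the consumer picks whichever good has higher MU/price: 3/36.6 = 0.082 vs 1/19.62 = 0.051.
x_1 gives more utility per dollar, so spend all income on x_1: x_1* = m/p_1, x_2* = 0.
Numerically: x_1* = 0.6831, x_2* = 0.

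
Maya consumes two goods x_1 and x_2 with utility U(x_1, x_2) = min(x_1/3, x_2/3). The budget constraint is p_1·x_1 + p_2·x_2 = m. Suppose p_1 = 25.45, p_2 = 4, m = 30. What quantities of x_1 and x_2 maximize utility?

x_1* = 1.0187, x_2* = 1.0187

Leontief preferences: the optimum is at the kink where x_1/3 = x_2/3, i.e. x_2 = x_1.
Budget: p_1·x_1 + p_2·x_1 = m, so (3·p_1 + 3·p_2)·x_1 = 3·m.
Demand: x_1*(p_1,p_2,m) = 3·m/(3·p_1 + 3·p_2), x_2* = 3·m/(3·p_1 + 3·p_2).
Here 3·25.45 + 3·4 = 88.35, giving x_1* = 1.0187 and x_2* = 1.0187.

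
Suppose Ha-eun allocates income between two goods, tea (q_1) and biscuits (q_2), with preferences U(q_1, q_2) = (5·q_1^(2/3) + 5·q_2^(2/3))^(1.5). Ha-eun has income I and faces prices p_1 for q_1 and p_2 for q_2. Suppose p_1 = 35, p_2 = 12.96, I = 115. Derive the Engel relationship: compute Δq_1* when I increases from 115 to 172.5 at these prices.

MU_q_1 ∝ 5·q_1^(-1/3), MU_q_2 ∝ 5·q_2^(-1/3), so MRS = (q_2/q_1)^(1/3) = p_1/p_2.
Solve for the ratio: q_2/q_1 = [p_1/p_2]^(3).
With the ratio pinned down, the budget gives q_1* = I/(p_1 + p_2·(q_2/q_1)) and q_2* = (q_2/q_1)·q_1*.
Numerically q_2/q_1 = 19.696503, so q_1* = 115/(35 + 12.96·19.696503) = 0.3962.
At I' = 172.5: q_1* = 0.5943. Change: 0.5943 − 0.3962 = 0.1981.

Δq_1* = 0.1981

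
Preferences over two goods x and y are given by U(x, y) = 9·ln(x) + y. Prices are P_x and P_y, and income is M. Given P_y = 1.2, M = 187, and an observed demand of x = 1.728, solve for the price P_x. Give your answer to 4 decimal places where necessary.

MU_x = 9/x, MU_y = 1. Tangency: 9/x = P_x/P_y.
So x*(P_x,P_y) = 9·P_y/P_x, independent of income; and y* = (M − 9·P_y)/P_y.
Set x* = 1.728 in the demand function and solve for P_x: P_x = 6.25.

P_x = 6.25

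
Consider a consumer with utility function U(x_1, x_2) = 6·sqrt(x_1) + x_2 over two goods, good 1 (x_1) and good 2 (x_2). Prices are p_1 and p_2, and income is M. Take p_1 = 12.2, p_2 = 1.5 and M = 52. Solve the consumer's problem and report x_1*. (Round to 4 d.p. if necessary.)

Utility is quasi-linear in x_2; the FOC for x_1 is 3/√x_1 = p_1/p_2.
Thus x_1* = (3·p_2/p_1)² — independent of M — with the rest of income spent on x_2.
Plugging in: x_1* = (3·1.5/12.2)² = 0.1361.

x_1* = 0.1361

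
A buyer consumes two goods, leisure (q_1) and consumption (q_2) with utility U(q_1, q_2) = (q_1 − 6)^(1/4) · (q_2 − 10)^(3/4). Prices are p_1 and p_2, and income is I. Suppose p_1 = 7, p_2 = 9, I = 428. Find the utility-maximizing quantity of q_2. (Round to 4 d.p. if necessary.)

q_2* = 34.6667

This is Cobb-Douglas in (q_1−6, q_2−10): tangency gives 0.25·p_2·(q_2−10) = 0.75·p_1·(q_1−6).
After buying the subsistence bundle (6, 10), a share 0.25 of the remaining income goes to q_1: q_1* = 6 + 0.25·(I − 6p_1 − 10p_2)/p_1.
Discretionary income = 428 − 6·7 − 10·9 = 296; q_2* = 10 + 0.75·296/9 = 34.6667.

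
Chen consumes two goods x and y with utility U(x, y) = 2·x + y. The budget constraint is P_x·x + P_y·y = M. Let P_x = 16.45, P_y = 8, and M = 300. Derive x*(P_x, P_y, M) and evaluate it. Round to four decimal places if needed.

x* = 0

Numerically: x* = 0, y* = 37.5.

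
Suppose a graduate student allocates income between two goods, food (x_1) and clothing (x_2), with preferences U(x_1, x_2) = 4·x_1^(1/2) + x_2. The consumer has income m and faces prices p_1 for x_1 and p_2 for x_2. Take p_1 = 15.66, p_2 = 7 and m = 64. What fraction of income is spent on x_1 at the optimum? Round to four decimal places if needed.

share on x_1 = 0.1956

Utility is quasi-linear in x_2; the FOC for x_1 is 2/√x_1 = p_1/p_2.
Solve: √x_1 = 2·p_2/p_1, so x_1*(p_1,p_2) = (2·p_2/p_1)², and x_2* = (m − p_1·x_1*)/p_2.
Plugging in: x_1* = (2·7/15.66)² = 0.7992, x_2* = 7.3549.
Expenditure on x_1: 15.66·0.7992 = 12.516; share = 0.1956.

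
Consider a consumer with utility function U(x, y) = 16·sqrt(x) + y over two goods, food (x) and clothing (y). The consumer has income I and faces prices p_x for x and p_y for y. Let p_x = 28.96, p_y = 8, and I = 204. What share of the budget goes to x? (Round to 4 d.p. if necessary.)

Set MRS = p_x/p_y: 8·x^(−1/2) = p_x/p_y.
Thus x* = (8·p_y/p_x)² — independent of I — with the rest of income spent on y.
Plugging in: x* = (8·8/28.96)² = 4.8839, y* = 7.8204.
Expenditure on x: 28.96·4.8839 = 141.4365; share = 0.6933.

share on x = 0.6933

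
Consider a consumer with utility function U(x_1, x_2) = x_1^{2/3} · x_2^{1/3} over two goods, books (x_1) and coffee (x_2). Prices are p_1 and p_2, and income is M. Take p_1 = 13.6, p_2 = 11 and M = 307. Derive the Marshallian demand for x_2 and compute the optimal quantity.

The MRS is 2·x_2/x_1. Set MRS = p_1/p_2.
Rearranging, p_2·x_2 = (1/2)·p_1·x_1. Substituting into the budget gives p_1·x_1·(1 + (1/2)) = M.
Demand: x_1*(p_1,p_2,M) = 2/3·M/p_1 and x_2* = 1/3·M/p_2.
At p_1=13.6, p_2=11, M=307: x_2* = 1/3·307/11 = 9.303.

x_2* = 9.303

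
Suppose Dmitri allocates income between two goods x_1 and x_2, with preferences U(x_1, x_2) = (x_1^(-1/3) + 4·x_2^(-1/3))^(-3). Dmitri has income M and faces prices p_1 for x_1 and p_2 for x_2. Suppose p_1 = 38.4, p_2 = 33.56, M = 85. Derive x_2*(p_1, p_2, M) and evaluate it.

MRS = MU_x_1/MU_x_2 = (1/4)·(x_2/x_1)^(4/3). Set equal to p_1/p_2.
Solve for the ratio: x_2/x_1 = [4·p_1/p_2]^(0.75).
Substitute x_2 = (x_2/x_1)·x_1 into the budget: x_1* = M/(p_1 + p_2·(x_2/x_1)).
Numerically x_2/x_1 = 3.129154, so x_1* = 85/(38.4 + 33.56·3.129154) = 0.5927 and x_2* = 3.129154·0.5927 = 1.8546.

x_2* = 1.8546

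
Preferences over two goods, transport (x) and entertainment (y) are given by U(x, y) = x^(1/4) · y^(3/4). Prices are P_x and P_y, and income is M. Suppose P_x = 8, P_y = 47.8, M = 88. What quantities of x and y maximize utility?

Demand: x*(P_x,P_y,M) = 0.25·M/P_x and y* = 0.75·M/P_y.
At P_x=8, P_y=47.8, M=88: x* = 0.25·88/8 = 2.75, y* = 1.3808.

x* = 2.75, y* = 1.3808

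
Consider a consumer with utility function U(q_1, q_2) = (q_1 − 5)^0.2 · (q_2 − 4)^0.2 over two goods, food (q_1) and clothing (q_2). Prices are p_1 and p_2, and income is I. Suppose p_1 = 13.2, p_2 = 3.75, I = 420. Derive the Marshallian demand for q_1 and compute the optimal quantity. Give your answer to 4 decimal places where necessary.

This is Cobb-Douglas in (q_1−5, q_2−4): tangency gives 0.2·p_2·(q_2−4) = 0.2·p_1·(q_1−5).
Substituting into the budget: q_1* = 5 + 0.5·(I − 5·p_1 − 4·p_2)/p_1, and q_2* = 4 + 0.5·(…)/p_2.
Discretionary income = 420 − 5·13.2 − 4·3.75 = 339; q_1* = 5 + 0.5·339/13.2 = 17.8409.

q_1* = 17.8409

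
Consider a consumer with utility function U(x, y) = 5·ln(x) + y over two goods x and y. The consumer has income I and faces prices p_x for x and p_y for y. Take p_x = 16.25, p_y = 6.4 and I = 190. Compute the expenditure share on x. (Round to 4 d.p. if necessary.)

share on x = 0.1684

MU_x = 5/x, MU_y = 1. Tangency: 5/x = p_x/p_y.
So x*(p_x,p_y) = 5·p_y/p_x, independent of income; and y* = (I − 5·p_y)/p_y.
At the given prices: x* = 5·6.4/16.25 = 1.9692, and y* = 24.6875.
Expenditure on x: 16.25·1.9692 = 32; share = 0.1684.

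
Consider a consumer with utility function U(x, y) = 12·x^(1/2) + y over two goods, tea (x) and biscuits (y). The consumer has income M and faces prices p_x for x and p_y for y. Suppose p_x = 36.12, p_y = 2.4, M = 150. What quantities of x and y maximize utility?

x* = 0.1589, y* = 60.108

MU_x = 6/√x, MU_y = 1. Tangency: 6/√x = p_x/p_y.
Thus x* = (6·p_y/p_x)² — independent of M — with the rest of income spent on y.
Plugging in: x* = (6·2.4/36.12)² = 0.1589, y* = 60.108.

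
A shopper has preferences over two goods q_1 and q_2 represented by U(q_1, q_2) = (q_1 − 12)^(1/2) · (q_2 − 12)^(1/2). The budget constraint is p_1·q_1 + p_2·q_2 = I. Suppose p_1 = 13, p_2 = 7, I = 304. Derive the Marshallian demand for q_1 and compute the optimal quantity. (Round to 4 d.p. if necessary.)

q_1* = 14.4615

This is Cobb-Douglas in (q_1−12, q_2−12): tangency gives 0.5·p_2·(q_2−12) = 0.5·p_1·(q_1−12).
After buying the subsistence bundle (12, 12), a share 0.5 of the remaining income goes to q_1: q_1* = 12 + 0.5·(I − 12p_1 − 12p_2)/p_1.
Discretionary income = 304 − 12·13 − 12·7 = 64; q_1* = 12 + 0.5·64/13 = 14.4615.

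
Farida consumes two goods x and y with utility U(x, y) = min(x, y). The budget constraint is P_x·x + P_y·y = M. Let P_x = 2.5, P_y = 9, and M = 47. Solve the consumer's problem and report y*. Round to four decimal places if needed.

Leontief preferences: the optimum is at the kink where x/1 = y/1, i.e. y = x.
Budget: P_x·x + P_y·x = M, so (P_x + P_y)·x = M.
Demand: x*(P_x,P_y,M) = M/(P_x + P_y), y* = M/(P_x + P_y).
Here 2.5 + 9 = 11.5, giving y* = 4.087.

y* = 4.087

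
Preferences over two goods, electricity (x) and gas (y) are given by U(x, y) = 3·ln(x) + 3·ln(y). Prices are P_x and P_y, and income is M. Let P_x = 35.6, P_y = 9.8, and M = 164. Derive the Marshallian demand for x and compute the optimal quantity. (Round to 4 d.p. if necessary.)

x* = 2.3034

The MRS is y/x. Set MRS = P_x/P_y.
So 3·P_y·y = 3·P_x·x; combined with the budget, a share 0.5 of income goes to x.
Demand: x*(P_x,P_y,M) = 0.5·M/P_x and y* = 0.5·M/P_y.
At P_x=35.6, P_y=9.8, M=164: x* = 0.5·164/35.6 = 2.3034.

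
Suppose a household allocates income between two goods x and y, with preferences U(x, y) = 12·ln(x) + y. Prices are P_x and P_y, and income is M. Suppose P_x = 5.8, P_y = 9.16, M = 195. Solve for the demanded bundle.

x* = 18.9517, y* = 9.2882

Set MRS = P_x/P_y: (12/x)/1 = P_x/P_y.
So x*(P_x,P_y) = 12·P_y/P_x, independent of income; and y* = (M − 12·P_y)/P_y.
At the given prices: x* = 12·9.16/5.8 = 18.9517, and y* = 9.2882.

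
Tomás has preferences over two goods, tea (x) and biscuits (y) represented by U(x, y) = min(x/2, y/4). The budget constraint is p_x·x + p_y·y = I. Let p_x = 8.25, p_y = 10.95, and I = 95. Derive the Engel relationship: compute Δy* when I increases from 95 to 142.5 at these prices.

Δy* = 3.1509

Here 2·8.25 + 4·10.95 = 60.3, giving y* = 6.3018.
At I' = 142.5: y* = 9.4527. Change: 9.4527 − 6.3018 = 3.1509.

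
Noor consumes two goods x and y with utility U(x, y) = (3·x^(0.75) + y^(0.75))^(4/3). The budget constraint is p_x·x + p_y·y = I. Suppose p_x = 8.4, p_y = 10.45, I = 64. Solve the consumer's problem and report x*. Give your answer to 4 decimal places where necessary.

x* = 7.5705

With the ratio pinned down, the budget gives x* = I/(p_x + p_y·(y/x)) and y* = (y/x)·x*.
Numerically y/x = 0.005154, so x* = 64/(8.4 + 10.45·0.005154) = 7.5705.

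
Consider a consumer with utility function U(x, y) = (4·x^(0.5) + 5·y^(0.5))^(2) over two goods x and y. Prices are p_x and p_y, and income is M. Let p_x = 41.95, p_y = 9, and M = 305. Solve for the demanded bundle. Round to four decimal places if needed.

Substitute y = (y/x)·x into the budget: x* = M/(p_x + p_y·(y/x)).
Numerically y/x = 33.946807, so x* = 305/(41.95 + 9·33.946807) = 0.8778 and y* = 33.946807·0.8778 = 29.7975.

x* = 0.8778, y* = 29.7975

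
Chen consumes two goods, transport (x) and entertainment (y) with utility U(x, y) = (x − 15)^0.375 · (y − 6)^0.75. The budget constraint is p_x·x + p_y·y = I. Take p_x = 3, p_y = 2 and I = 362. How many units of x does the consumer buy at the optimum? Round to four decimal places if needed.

x* = 48.8889

Let x' = x−15, y' = y−6. MRS = (1/2)·y'/x' = p_x/p_y.
After buying the subsistence bundle (15, 6), a share 1/3 of the remaining income goes to x: x* = 15 + 1/3·(I − 15p_x − 6p_y)/p_x.
Discretionary income = 362 − 15·3 − 6·2 = 305; x* = 15 + 1/3·305/3 = 48.8889.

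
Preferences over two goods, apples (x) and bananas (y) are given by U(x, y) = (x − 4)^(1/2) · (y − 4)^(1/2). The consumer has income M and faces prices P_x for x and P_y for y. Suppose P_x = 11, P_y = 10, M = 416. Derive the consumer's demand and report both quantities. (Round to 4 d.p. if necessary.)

x* = 19.0909, y* = 20.6

Substituting into the budget: x* = 4 + 0.5·(M − 4·P_x − 4·P_y)/P_x, and y* = 4 + 0.5·(…)/P_y.
Discretionary income = 416 − 4·11 − 4·10 = 332; x* = 4 + 0.5·332/11 = 19.0909; y* = 4 + 0.5·332/10 = 20.6.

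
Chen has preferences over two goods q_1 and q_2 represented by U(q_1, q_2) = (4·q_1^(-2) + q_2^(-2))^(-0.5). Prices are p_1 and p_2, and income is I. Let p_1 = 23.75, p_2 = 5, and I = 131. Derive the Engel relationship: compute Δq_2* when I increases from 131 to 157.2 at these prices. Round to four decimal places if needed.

Δq_2* = 0.9552

With the ratio pinned down, the budget gives q_1* = I/(p_1 + p_2·(q_2/q_1)) and q_2* = (q_2/q_1)·q_1*.
Numerically q_2/q_1 = 1.058956, so q_1* = 131/(23.75 + 5·1.058956) = 4.5103 and q_2* = 1.058956·4.5103 = 4.7762.
At I' = 157.2: q_2* = 5.7314. Change: 5.7314 − 4.7762 = 0.9552.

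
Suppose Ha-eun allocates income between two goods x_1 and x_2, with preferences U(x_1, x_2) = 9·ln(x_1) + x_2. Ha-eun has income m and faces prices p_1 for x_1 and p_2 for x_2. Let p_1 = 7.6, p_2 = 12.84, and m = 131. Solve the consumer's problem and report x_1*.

MU_x_1 = 9/x_1, MU_x_2 = 1. Tangency: 9/x_1 = p_1/p_2.
So x_1*(p_1,p_2) = 9·p_2/p_1, independent of income; and x_2* = (m − 9·p_2)/p_2.
At the given prices: x_1* = 9·12.84/7.6 = 15.2053.

x_1* = 15.2053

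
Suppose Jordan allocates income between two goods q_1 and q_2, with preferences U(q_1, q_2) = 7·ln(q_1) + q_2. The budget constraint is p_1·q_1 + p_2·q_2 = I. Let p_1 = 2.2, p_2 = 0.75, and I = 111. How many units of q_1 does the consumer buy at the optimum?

Set MRS = p_1/p_2: (7/q_1)/1 = p_1/p_2.
So q_1*(p_1,p_2) = 7·p_2/p_1, independent of income; and q_2* = (I − 7·p_2)/p_2.
At the given prices: q_1* = 7·0.75/2.2 = 2.3864.

q_1* = 2.3864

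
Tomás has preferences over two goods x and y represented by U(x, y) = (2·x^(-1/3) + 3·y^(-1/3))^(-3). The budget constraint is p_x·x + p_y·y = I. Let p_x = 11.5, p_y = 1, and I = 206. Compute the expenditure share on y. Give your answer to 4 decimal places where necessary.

From the CES first-order condition, (2/3)·(y/x)^(4/3) = p_x/p_y.
Hence y/x = ((3/2)·p_x/p_y)^(1/(4/3)), i.e. raised to the 0.75 power.
Substitute y = (y/x)·x into the budget: x* = I/(p_x + p_y·(y/x)).
Numerically y/x = 8.464315, so x* = 206/(11.5 + 1·8.464315) = 10.3184 and y* = 8.464315·10.3184 = 87.3383.
Expenditure on y: 1·87.3383 = 87.3383; share = 0.424.

share on y = 0.424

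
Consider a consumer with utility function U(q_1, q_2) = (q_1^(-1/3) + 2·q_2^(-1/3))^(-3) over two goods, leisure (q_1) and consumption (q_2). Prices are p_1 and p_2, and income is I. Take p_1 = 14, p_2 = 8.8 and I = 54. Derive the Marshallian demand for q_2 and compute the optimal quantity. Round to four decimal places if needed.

MU_q_1 ∝ q_1^(-4/3), MU_q_2 ∝ 2·q_2^(-4/3), so MRS = (1/2)·(q_2/q_1)^(4/3) = p_1/p_2.
Solve for the ratio: q_2/q_1 = [2·p_1/p_2]^(0.75).
Substitute q_2 = (q_2/q_1)·q_1 into the budget: q_1* = I/(p_1 + p_2·(q_2/q_1)).
Numerically q_2/q_1 = 2.382355, so q_1* = 54/(14 + 8.8·2.382355) = 1.5444 and q_2* = 2.382355·1.5444 = 3.6793.

q_2* = 3.6793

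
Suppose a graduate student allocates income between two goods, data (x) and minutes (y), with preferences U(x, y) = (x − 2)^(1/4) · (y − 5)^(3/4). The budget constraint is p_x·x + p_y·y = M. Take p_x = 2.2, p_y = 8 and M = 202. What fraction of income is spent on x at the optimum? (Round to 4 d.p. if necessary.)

MRS = (1/3)·(y−5)/(x−2). Tangency with p_x/p_y gives y−5 = 3·(p_x/p_y)·(x−2).
Substituting into the budget: x* = 2 + 0.25·(M − 2·p_x − 5·p_y)/p_x, and y* = 5 + 0.75·(…)/p_y.
Discretionary income = 202 − 2·2.2 − 5·8 = 157.6; x* = 2 + 0.25·157.6/2.2 = 19.9091; y* = 5 + 0.75·157.6/8 = 19.775.
Expenditure on x: 2.2·19.9091 = 43.8; share = 0.2168.

share on x = 0.2168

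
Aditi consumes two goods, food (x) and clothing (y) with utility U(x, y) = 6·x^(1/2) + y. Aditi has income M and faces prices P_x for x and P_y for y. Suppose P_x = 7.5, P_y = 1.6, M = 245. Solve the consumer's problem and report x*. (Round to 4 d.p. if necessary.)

Utility is quasi-linear in y; the FOC for x is 3/√x = P_x/P_y.
Thus x* = (3·P_y/P_x)² — independent of M — with the rest of income spent on y.
Plugging in: x* = (3·1.6/7.5)² = 0.4096.

x* = 0.4096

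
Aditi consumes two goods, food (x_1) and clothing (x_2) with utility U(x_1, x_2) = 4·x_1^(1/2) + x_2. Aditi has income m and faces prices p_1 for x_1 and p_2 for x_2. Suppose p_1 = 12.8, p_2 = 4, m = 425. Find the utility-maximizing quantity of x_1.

x_1* = 0.3906

MU_x_1 = 2/√x_1, MU_x_2 = 1. Tangency: 2/√x_1 = p_1/p_2.
Thus x_1* = (2·p_2/p_1)² — independent of m — with the rest of income spent on x_2.
Plugging in: x_1* = (2·4/12.8)² = 0.3906.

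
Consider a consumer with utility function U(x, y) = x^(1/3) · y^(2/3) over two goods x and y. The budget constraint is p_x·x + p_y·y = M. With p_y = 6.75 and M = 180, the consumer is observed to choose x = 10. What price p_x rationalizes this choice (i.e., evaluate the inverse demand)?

The MRS is (1/2)·y/x. Set MRS = p_x/p_y.
Rearranging, p_y·y = 2·p_x·x. Substituting into the budget gives p_x·x·(1 + 2) = M.
Demand: x*(p_x,p_y,M) = 1/3·M/p_x and y* = 2/3·M/p_y.
Set x* = 10 in the demand function and solve for p_x: p_x = 6.

p_x = 6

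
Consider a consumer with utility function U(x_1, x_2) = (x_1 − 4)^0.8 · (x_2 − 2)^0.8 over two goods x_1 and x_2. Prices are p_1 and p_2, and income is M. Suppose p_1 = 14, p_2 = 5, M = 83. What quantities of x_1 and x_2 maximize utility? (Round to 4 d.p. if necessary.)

This is Cobb-Douglas in (x_1−4, x_2−2): tangency gives 0.8·p_2·(x_2−2) = 0.8·p_1·(x_1−4).
After buying the subsistence bundle (4, 2), a share 0.5 of the remaining income goes to x_1: x_1* = 4 + 0.5·(M − 4p_1 − 2p_2)/p_1.
Discretionary income = 83 − 4·14 − 2·5 = 17; x_1* = 4 + 0.5·17/14 = 4.6071; x_2* = 2 + 0.5·17/5 = 3.7.

x_1* = 4.6071, x_2* = 3.7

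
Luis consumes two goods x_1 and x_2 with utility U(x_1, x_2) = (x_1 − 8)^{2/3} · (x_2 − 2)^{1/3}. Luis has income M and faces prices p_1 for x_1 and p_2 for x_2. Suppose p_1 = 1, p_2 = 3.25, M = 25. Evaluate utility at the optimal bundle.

After buying the subsistence bundle (8, 2), a share 2/3 of the remaining income goes to x_1: x_1* = 8 + 2/3·(M − 8p_1 − 2p_2)/p_1.
Discretionary income = 25 − 8·1 − 2·3.25 = 10.5; x_1* = 8 + 2/3·10.5/1 = 15; x_2* = 2 + 1/3·10.5/3.25 = 3.0769.
Utility at the optimum: U(15, 3.0769) = 3.7508.

V = 3.7508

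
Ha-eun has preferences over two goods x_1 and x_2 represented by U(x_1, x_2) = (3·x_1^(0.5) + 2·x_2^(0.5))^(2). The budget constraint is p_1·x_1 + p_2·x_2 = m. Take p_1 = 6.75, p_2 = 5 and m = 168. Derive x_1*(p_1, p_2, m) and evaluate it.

From the CES first-order condition, (3/2)·(x_2/x_1)^(0.5) = p_1/p_2.
Hence x_2/x_1 = ((2/3)·p_1/p_2)^(1/(0.5)), i.e. raised to the 2 power.
With the ratio pinned down, the budget gives x_1* = m/(p_1 + p_2·(x_2/x_1)) and x_2* = (x_2/x_1)·x_1*.
Numerically x_2/x_1 = 0.81, so x_1* = 168/(6.75 + 5·0.81) = 15.5556.

x_1* = 15.5556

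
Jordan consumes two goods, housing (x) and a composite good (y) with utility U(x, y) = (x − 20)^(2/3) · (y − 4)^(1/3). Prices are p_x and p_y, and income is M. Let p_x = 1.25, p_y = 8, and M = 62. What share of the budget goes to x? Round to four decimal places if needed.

Discretionary income = 62 − 20·1.25 − 4·8 = 5; x* = 20 + 2/3·5/1.25 = 22.6667; y* = 4 + 1/3·5/8 = 4.2083.
Expenditure on x: 1.25·22.6667 = 28.3333; share = 0.457.

share on x = 0.457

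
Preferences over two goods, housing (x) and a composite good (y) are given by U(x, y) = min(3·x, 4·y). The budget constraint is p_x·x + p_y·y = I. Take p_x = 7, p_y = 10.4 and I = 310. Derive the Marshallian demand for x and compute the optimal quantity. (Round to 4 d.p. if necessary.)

x* = 20.9459

Leontief preferences: the optimum is at the kink where x/4 = y/3, i.e. y = (3/4)·x.
Budget: p_x·x + p_y·(3/4)·x = I, so (4·p_x + 3·p_y)·x = 4·I.
Demand: x*(p_x,p_y,I) = 4·I/(4·p_x + 3·p_y), y* = 3·I/(4·p_x + 3·p_y).
Here 4·7 + 3·10.4 = 59.2, giving x* = 20.9459.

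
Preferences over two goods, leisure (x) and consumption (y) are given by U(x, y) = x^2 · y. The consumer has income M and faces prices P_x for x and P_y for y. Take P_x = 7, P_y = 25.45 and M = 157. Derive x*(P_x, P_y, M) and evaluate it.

x* = 14.9524

The MRS is 2·y/x. Set MRS = P_x/P_y.
Rearranging, P_y·y = (1/2)·P_x·x. Substituting into the budget gives P_x·x·(1 + (1/2)) = M.
Demand: x*(P_x,P_y,M) = 2/3·M/P_x and y* = 1/3·M/P_y.
At P_x=7, P_y=25.45, M=157: x* = 2/3·157/7 = 14.9524.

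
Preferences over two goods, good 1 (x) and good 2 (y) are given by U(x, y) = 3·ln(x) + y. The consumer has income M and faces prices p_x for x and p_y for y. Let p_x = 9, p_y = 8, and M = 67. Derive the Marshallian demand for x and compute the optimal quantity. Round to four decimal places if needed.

x* = 2.6667

Set MRS = p_x/p_y: (3/x)/1 = p_x/p_y.
So x*(p_x,p_y) = 3·p_y/p_x, independent of income; and y* = (M − 3·p_y)/p_y.
At the given prices: x* = 3·8/9 = 2.6667.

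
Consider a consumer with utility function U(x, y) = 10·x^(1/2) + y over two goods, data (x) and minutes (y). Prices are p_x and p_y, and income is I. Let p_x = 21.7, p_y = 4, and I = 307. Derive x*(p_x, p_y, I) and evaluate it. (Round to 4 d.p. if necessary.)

x* = 0.8495

Set MRS = p_x/p_y: 5·x^(−1/2) = p_x/p_y.
Solve: √x = 5·p_y/p_x, so x*(p_x,p_y) = (5·p_y/p_x)², and y* = (I − p_x·x*)/p_y.
Plugging in: x* = (5·4/21.7)² = 0.8495.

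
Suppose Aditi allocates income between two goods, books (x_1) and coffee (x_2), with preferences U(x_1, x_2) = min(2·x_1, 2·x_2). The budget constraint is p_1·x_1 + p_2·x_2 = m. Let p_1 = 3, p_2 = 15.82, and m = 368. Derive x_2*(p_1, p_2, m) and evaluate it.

x_2* = 19.5537

Leontief preferences: the optimum is at the kink where x_1/2 = x_2/2, i.e. x_2 = x_1.
Budget: p_1·x_1 + p_2·x_1 = m, so (2·p_1 + 2·p_2)·x_1 = 2·m.
Demand: x_1*(p_1,p_2,m) = 2·m/(2·p_1 + 2·p_2), x_2* = 2·m/(2·p_1 + 2·p_2).
Here 2·3 + 2·15.82 = 37.64, giving x_2* = 19.5537.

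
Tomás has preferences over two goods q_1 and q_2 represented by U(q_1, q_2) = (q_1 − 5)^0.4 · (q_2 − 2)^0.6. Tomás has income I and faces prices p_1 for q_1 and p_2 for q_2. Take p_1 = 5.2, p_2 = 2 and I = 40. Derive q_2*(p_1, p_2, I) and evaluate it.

q_2* = 5

Let q_1' = q_1−5, q_2' = q_2−2. MRS = (2/3)·q_2'/q_1' = p_1/p_2.
After buying the subsistence bundle (5, 2), a share 0.4 of the remaining income goes to q_1: q_1* = 5 + 0.4·(I − 5p_1 − 2p_2)/p_1.
Discretionary income = 40 − 5·5.2 − 2·2 = 10; q_2* = 2 + 0.6·10/2 = 5.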